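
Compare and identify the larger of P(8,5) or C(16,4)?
P(8,5)=6,720, C(16,4)=1,820.
Final answer: P(8,5)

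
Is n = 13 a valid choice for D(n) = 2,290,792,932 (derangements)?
Yes

Explanation: D(13) = (13-1)·[D(12) + D(11)] = 12·[176,214,841 + 14,684,570] = 2,290,792,932, which equals 2,290,792,932.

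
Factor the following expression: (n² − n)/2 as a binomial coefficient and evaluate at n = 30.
C(n,2); C(30,2) = 435

Explanation: (n² − n)/2 = n(n−1)/2 = C(n,2). At n = 30: C(30,2) = 435.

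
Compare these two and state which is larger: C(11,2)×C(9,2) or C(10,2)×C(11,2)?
C(11,2)×C(9,2)=1,980, C(10,2)×C(11,2)=2,475.

Answer: C(10,2)×C(11,2)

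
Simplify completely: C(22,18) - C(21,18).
5,985

C(22,18) - C(21,18) = C(21,17) = 5,985.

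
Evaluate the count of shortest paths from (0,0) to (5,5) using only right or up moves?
252

Solution: Choose 5 rights from 10 moves: C(10,5) = 252.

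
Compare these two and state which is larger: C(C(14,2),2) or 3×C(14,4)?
C(C(14,2),2)=4,095, 3×C(14,4)=3,003.

Answer: C(C(14,2),2)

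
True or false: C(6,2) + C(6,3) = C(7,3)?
True

Reasoning: Pascal's identity C(n,k) + C(n,k+1) = C(n+1,k+1): 15 + 20 = 35 = C(7,3).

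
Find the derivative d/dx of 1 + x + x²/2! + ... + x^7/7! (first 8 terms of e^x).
1 + x + x²/2! + ... + x^6/6!

Explanation: Differentiating term by term gives the first 7 terms of e^x.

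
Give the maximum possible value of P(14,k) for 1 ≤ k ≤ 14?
87,178,291,200

Working:
P(14,k) increases in k, so maximum at k = 14: 14! = 87,178,291,200.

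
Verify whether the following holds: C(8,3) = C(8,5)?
True
Symmetry C(n,k) = C(n,n-k): C(8,3) = 56 and C(8,5) = 56. Both sides agree, so the statement holds.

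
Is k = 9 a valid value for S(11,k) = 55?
S(11,9) = 9·S(10,9) + S(10,8) = 9·45 + 750 = 1,155, which does not equal 55.
Final answer: No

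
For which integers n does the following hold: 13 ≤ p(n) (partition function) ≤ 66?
7, 8, 9, 10, 11

Explanation: Tabulating p(n) via p(n) = p(n−1) + p(n−2) − p(n−5) − p(n−7) + …: p(6)=11; p(7)=15; p(8)=22; p(9)=30; p(10)=42; p(11)=56; p(12)=77. So valid n = 7, 8, 9, 10, 11.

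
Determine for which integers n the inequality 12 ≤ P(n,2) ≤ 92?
4, 5, 6, 7, 8, 9, 10

Working:
P(3,2)=6; P(4,2)=12; P(5,2)=20; P(6,2)=30; P(7,2)=42; P(8,2)=56; P(9,2)=72; P(10,2)=90; P(11,2)=110. So valid n = 4, 5, 6, 7, 8, 9, 10.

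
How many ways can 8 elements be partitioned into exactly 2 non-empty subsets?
127
This equals S(8,2), the Stirling number of the 2nd kind.
Using the Stirling recurrence: S(n,k) = k·S(n-1,k) + S(n-1,k-1)
S(8,2) = 2·S(7,2) + S(7,1)
         = 2·63 + 1
         = 126 + 1
         = 127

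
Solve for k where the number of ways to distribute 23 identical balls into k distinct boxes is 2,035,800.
8

Explanation: Stars and bars: the count is C(23+k−1, k−1), increasing in k. k=6: C(28,5) = 98,280, k=7: C(29,6) = 475,020, k=8: C(30,7) = 2,035,800 ✓. So k = 8.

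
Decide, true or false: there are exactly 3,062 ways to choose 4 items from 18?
C(18,4) = 3,060 ≠ 3062.
Final answer: False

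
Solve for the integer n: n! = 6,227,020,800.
n! is strictly increasing. 11! = 39,916,800, 12! = 479,001,600, 13! = 6,227,020,800 ✓. So n = 13.
Final answer: 13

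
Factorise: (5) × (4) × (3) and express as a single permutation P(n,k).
P(5,3) = 5!/(2)!

Explanation: Product of 3 consecutive descending integers starting at 5: P(5,3) = 5!/2! = 60.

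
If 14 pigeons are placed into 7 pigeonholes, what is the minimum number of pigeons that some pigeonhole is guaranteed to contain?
2
Pigeonhole: ⌈14/7⌉ = 2.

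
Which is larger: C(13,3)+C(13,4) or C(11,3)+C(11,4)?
C(13,3)+C(13,4)

Reasoning: First=1,001, Second=495.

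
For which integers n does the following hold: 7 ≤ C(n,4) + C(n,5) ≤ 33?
6

Explanation: C(5,4)+C(5,5)=6; C(6,4)+C(6,5)=21; C(7,4)+C(7,5)=56. So valid n = 6.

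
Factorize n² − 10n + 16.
Seek roots whose sum is 10 and product is 16: (2, 8). So n² − 10n + 16 = (n − 2)(n − 8).
Final answer: (n − 2)(n − 8)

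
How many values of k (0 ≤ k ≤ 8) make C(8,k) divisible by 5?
1

Explanation: Checking C(8,k) mod 5 for k = 0..8: divisible at k = 4. That's 1 values.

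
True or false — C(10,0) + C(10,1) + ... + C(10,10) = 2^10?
True

Binomial theorem with x = y = 1: Σ C(10,i) = (1+1)^10 = 2^10 = 1,024. The statement holds.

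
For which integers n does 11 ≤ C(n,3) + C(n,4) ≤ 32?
C(4,3)+C(4,4)=5; C(5,3)+C(5,4)=15; C(6,3)+C(6,4)=35. So valid n = 5.
Final answer: 5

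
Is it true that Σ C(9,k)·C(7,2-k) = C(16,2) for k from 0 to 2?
True

Explanation: Vandermonde's identity gives C(16,2) = 120; RHS C(16,2) = 120.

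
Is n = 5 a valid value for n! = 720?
5! = 5·4! = 5·24 = 120, which does not equal 720.
Final answer: No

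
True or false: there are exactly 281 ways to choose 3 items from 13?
False

Solution: C(13,3) = 286 ≠ 281.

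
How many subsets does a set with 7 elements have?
128

Working:
Each element can be included or excluded: 2^7 = 128.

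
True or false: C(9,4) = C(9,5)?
C(9,4) = C(9,9-4) by the symmetry property; both equal 126.
Final answer: True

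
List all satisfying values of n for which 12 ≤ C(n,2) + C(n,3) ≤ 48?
C(4,2)+C(4,3)=10; C(5,2)+C(5,3)=20; C(6,2)+C(6,3)=35; C(7,2)+C(7,3)=56. So valid n = 5, 6.
Final answer: 5, 6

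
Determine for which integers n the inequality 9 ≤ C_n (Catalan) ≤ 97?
4, 5

Reasoning: C_3=5; C_4=14; C_5=42; C_6=132. So valid n = 4, 5.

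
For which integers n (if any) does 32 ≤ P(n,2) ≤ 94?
P(6,2)=30; P(7,2)=42; P(8,2)=56; P(9,2)=72; P(10,2)=90; P(11,2)=110. So valid n = 7, 8, 9, 10.

Answer: 7, 8, 9, 10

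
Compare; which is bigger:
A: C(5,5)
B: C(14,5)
B

A=C(5,5)=1, B=C(14,5)=2,002.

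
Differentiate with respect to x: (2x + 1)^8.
16(2x + 1)^7

Chain rule: 8(2x+1)^{7} × 2 = 16(2x+1)^{7}.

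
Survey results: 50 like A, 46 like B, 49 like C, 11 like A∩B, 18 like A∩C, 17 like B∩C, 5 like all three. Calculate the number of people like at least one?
104

Working:
|A∪B∪C| = 50+46+49-11-18-17+5 = 104.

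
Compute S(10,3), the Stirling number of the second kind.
9,330

Reasoning: Using the Stirling recurrence: S(n,k) = k·S(n-1,k) + S(n-1,k-1)
S(10,3) = 3·S(9,3) + S(9,2)
         = 3·3025 + 255
         = 9075 + 255
         = 9,330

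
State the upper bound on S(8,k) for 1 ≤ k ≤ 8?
Row S(8,k) for k = 1..8 (via S(n,k) = k·S(n−1,k) + S(n−1,k−1)): 1, 127, 966, 1,701, 1,050, 266, 28, 1. The row is unimodal; maximum at k = 4: 1,701.

Answer: 1,701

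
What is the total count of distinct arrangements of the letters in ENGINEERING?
277,200

Explanation: Word has 11 letters (E=3, N=3, G=2, I=2, R=1). Arrangements: 11!/Π(k!) = 277,200.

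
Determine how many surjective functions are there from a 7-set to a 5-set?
16,800

Explanation: Onto functions = 5! × S(7,5)
First compute S(7,5) via recurrence:
Using the Stirling recurrence: S(n,k) = k·S(n-1,k) + S(n-1,k-1)
S(7,5) = 5·S(6,5) + S(6,4)
         = 5·15 + 65
         = 75 + 65
         = 140
Then: 120 × 140 = 16,800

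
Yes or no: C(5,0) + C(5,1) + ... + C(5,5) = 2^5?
Binomial theorem with x = y = 1: Σ C(5,i) = (1+1)^5 = 2^5 = 32. The statement holds.
Final answer: Yes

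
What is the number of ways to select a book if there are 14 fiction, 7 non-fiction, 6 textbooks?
27
By the addition principle: 14 + 7 + 6 = 27.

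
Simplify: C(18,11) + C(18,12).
50,388

Explanation: By Pascal's identity: C(19,12) = 50,388.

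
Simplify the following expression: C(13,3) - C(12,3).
66

Explanation: C(13,3) - C(12,3) = C(12,2) = 66.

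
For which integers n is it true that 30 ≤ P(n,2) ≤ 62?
6, 7, 8

Solution: P(5,2)=20; P(6,2)=30; P(7,2)=42; P(8,2)=56; P(9,2)=72. So valid n = 6, 7, 8.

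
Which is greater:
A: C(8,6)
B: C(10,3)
A=C(8,6)=28, B=C(10,3)=120.

Answer: B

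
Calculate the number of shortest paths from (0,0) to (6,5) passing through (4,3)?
210

Explanation: To (4,3): C(7,4)=35. From there: C(4,2)=6. Total: 210.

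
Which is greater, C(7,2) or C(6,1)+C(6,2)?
Equal

By Pascal's identity: C(7,2) = C(6,1)+C(6,2) = 21. Equal.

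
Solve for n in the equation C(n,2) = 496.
32

Explanation: C(n,2) = n(n−1)/2! is increasing in n, and n(n−1) = 2!·496 = 992 ≈ (n−0.5)^2 gives n ≈ 32.0. Check: C(30,2) = 435, C(31,2) = 465, C(32,2) = 496 ✓. So n = 32.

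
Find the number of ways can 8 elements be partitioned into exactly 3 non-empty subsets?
966

Explanation: This equals S(8,3), the Stirling number of the 2nd kind.
Using the Stirling recurrence: S(n,k) = k·S(n-1,k) + S(n-1,k-1)
S(8,3) = 3·S(7,3) + S(7,2)
         = 3·301 + 63
         = 903 + 63
         = 966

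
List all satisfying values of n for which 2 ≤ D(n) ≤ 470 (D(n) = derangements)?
3, 4, 5, 6
Using D(n) = (n−1)[D(n−1) + D(n−2)] with D(1)=0, D(2)=1: D(2)=1; D(3)=2; D(4)=9; D(5)=44; D(6)=265; D(7)=1,854. So valid n = 3, 4, 5, 6.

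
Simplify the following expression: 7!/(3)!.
This equals 7×6×...×4 = 840.

Answer: 840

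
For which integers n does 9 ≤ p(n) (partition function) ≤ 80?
6, 7, 8, 9, 10, 11, 12

Tabulating p(n) via p(n) = p(n−1) + p(n−2) − p(n−5) − p(n−7) + …: p(5)=7; p(6)=11; p(7)=15; p(8)=22; p(9)=30; p(10)=42; p(11)=56; p(12)=77; p(13)=101. So valid n = 6, 7, 8, 9, 10, 11, 12.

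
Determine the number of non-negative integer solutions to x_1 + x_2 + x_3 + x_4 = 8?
165

C(8+4-1, 4-1) = 165.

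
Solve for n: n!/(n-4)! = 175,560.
22
n!/(n-4)! = n×(n-1)×(n-2)×(n-3), a product of 4 consecutive integers ≈ (n−1.5)^4. 175,560^(1/4) + 1.5 ≈ 22.0; check n = 22: 22×21×20×19 = 175,560 ✓. So n = 22.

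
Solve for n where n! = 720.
n! is strictly increasing. 4! = 24, 5! = 120, 6! = 720 ✓. So n = 6.

Answer: 6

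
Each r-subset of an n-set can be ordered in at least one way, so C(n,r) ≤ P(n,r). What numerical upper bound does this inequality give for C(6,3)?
120

P(6,3) = 6·5·4 = 120, so C(6,3) ≤ 120. (The bound is loose by a factor of 3! = 6: C(6,3) = 120/6 = 20.)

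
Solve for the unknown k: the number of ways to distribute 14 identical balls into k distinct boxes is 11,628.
6

Explanation: Stars and bars: the count is C(14+k−1, k−1), increasing in k. k=4: C(17,3) = 680, k=5: C(18,4) = 3,060, k=6: C(19,5) = 11,628 ✓. So k = 6.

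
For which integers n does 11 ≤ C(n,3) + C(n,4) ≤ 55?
C(4,3)+C(4,4)=5; C(5,3)+C(5,4)=15; C(6,3)+C(6,4)=35; C(7,3)+C(7,4)=70. So valid n = 5, 6.

Answer: 5, 6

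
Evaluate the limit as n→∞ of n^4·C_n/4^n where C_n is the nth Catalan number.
∞

C_n ~ 4^n/(n^(3/2)√π), so n^4·C_n/4^n ~ n^(4 − 3/2)/√π → ∞.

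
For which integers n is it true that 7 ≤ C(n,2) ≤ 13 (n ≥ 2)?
5
C(4,2)=6; C(5,2)=10; C(6,2)=15. So valid n = 5.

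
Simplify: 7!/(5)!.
42

Reasoning: This equals 7×6 = 42.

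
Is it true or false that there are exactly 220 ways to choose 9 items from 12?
True

Solution: C(12,9) = 220.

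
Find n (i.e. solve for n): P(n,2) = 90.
10
P(n,2) = n(n−1) is increasing in n; n(n−1) ≈ (n−0.5)^2 = 90 gives n ≈ 10.0. Check: P(8,2) = 56, P(9,2) = 72, P(10,2) = 90 ✓. So n = 10.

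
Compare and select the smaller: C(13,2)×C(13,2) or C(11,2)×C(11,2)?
C(11,2)×C(11,2)

Working:
C(13,2)×C(13,2)=6,084, C(11,2)×C(11,2)=3,025.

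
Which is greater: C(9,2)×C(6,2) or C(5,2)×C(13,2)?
C(5,2)×C(13,2)

Reasoning: C(9,2)×C(6,2)=540, C(5,2)×C(13,2)=780.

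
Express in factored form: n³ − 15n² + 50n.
n(n − 5)(n − 10)

Working:
n³ − 15n² + 50n = n(n² − 15n + 50) = n(n − 5)(n − 10).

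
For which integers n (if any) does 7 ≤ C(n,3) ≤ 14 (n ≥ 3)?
5

C(4,3)=4; C(5,3)=10; C(6,3)=20. So valid n = 5.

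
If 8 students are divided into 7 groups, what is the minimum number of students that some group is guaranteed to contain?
2

Working:
Pigeonhole: ⌈8/7⌉ = 2.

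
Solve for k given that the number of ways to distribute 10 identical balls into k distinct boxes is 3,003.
6

Working:
Stars and bars: the count is C(10+k−1, k−1), increasing in k. k=4: C(13,3) = 286, k=5: C(14,4) = 1,001, k=6: C(15,5) = 3,003 ✓. So k = 6.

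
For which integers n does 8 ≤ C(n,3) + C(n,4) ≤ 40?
5, 6

Reasoning: C(4,3)+C(4,4)=5; C(5,3)+C(5,4)=15; C(6,3)+C(6,4)=35; C(7,3)+C(7,4)=70. So valid n = 5, 6.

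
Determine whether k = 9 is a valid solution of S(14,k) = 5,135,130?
Yes

Reasoning: S(14,9) = 9·S(13,9) + S(13,8) = 9·359,502 + 1,899,612 = 5,135,130, which equals 5,135,130.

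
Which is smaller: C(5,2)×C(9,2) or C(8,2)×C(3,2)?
C(5,2)×C(9,2)=360, C(8,2)×C(3,2)=84.
Final answer: C(8,2)×C(3,2)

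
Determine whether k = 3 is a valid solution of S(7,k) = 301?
Yes

Working:
S(7,3) = 3·S(6,3) + S(6,2) = 3·90 + 31 = 301, which equals 301.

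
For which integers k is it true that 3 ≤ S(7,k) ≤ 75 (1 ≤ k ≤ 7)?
S(7,1)=1; S(7,2)=63; S(7,3)=301; S(7,4)=350; S(7,5)=140; S(7,6)=21; S(7,7)=1. So valid k = 2, 6.
Final answer: 2, 6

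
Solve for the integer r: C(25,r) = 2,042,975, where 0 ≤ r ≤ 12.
9

Explanation: C(25,r) is increasing for 0 ≤ r ≤ 12. Stepping up (C(25,r+1) = C(25,r)·(25−r)/(r+1)): C(25,1) = 25, C(25,2) = 300, C(25,3) = 2,300, C(25,4) = 12,650, C(25,5) = 53,130, C(25,6) = 177,100, C(25,7) = 480,700, C(25,8) = 1,081,575, C(25,9) = 2,042,975 ✓. So r = 9.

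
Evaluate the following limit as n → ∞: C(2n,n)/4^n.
0

Solution: C(2n,n) ~ 4^n/√(πn), so C(2n,n)/4^n ~ 1/√(πn) → 0.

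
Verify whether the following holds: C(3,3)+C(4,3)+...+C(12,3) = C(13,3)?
Hockey stick identity gives Σ = C(13,4) = 715; RHS C(13,3) = 286.
Final answer: False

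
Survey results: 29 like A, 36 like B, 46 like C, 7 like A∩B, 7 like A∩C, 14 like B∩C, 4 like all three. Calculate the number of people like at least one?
87

Working:
|A∪B∪C| = 29+36+46-7-7-14+4 = 87.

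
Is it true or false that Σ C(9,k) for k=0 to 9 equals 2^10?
False

Explanation: Binomial theorem: Σ C(9,k) = (1+1)^9 = 2^9 = 512; RHS 2^10 = 1,024.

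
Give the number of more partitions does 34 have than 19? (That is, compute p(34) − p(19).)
11,820

Working:
Pentagonal recurrence p(n) = p(n−1) + p(n−2) − p(n−5) − p(n−7) + …: p(34) = p(33) + p(32) − p(29) − p(27) + p(22) + p(19) − p(12) − p(8) = 10,143 + 8,349 − 4,565 − 3,010 + 1,002 + 490 − 77 − 22 = 12,310.
p(19) = p(18) + p(17) − p(14) − p(12) + p(7) + p(4) = 385 + 297 − 135 − 77 + 15 + 5 = 490.
Difference = 12,310 − 490 = 11,820.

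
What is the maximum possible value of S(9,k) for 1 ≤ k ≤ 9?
Row S(9,k) for k = 1..9 (via S(n,k) = k·S(n−1,k) + S(n−1,k−1)): 1, 255, 3,025, 7,770, 6,951, 2,646, 462, 36, 1. The row is unimodal; maximum at k = 4: 7,770.
Final answer: 7,770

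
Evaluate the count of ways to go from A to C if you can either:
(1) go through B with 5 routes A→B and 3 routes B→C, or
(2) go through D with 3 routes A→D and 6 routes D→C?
Route via B: 5×3=15. Route via D: 3×6=18. Total: 33.

Answer: 33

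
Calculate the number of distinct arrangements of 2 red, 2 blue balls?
6

Explanation: Multinomial: 4!/(2! × 2!) = 6.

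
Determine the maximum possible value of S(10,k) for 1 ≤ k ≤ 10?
42,525

Explanation: Row S(10,k) for k = 1..10 (via S(n,k) = k·S(n−1,k) + S(n−1,k−1)): 1, 511, 9,330, 34,105, 42,525, 22,827, 5,880, 750, 45, 1. The row is unimodal; maximum at k = 5: 42,525.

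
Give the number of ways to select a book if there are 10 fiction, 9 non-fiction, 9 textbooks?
28

Reasoning: By the addition principle: 10 + 9 + 9 = 28.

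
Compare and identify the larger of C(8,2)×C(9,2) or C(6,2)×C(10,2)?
C(8,2)×C(9,2)

Reasoning: C(8,2)×C(9,2)=1,008, C(6,2)×C(10,2)=675.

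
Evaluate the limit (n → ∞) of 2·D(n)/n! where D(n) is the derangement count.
2/e

D(n)/n! → 1/e, so 2·D(n)/n! → 2/e.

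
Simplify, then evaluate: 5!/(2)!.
This equals 5×4×3 = 60.

Answer: 60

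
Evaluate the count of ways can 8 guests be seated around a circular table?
5,040
Circular arrangements: (8-1)! = 5,040.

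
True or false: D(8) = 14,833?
True

Derangements of 8 elements: D(8) = (8-1)·[D(7) + D(6)] = 7·[1,854 + 265] = 14,833.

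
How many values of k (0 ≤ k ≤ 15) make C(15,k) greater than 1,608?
Row 15 is unimodal and symmetric about k=15/2. C(15,4)=1,365 ≤ 1,608; C(15,5)=3,003 > 1,608; by symmetry C(15,k) > 1,608 for k = 5..10. That's 10 - 5 + 1 = 6 values.
Final answer: 6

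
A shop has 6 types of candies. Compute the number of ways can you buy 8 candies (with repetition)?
1,287
Stars and bars: C(8+6-1, 8) = C(13, 8) = 1,287.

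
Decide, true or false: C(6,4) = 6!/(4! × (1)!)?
The correct denominator is 4!×2!, giving C(6,4) = 15; the stated RHS is 6!/(4!×1!) = 30 ≠ 15, so the statement does not hold.
Final answer: False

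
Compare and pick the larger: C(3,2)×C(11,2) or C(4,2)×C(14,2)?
C(3,2)×C(11,2)=165, C(4,2)×C(14,2)=546.

Answer: C(4,2)×C(14,2)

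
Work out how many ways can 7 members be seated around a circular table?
720

Working:
Circular arrangements: (7-1)! = 720.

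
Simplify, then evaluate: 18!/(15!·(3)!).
816

Solution: This is C(18,15) = 816.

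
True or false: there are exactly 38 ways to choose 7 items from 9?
C(9,7) = 36 ≠ 38.
Final answer: False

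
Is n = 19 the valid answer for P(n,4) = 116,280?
No
P(19,4) = 19·18·17·16 = 93,024, which does not equal 116,280.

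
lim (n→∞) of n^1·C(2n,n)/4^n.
C(2n,n) ~ 4^n/√(πn), so n^1·C(2n,n)/4^n ~ n^(1 − 1/2)/√π → ∞.
Final answer: ∞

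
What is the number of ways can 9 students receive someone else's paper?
133,496

Reasoning: Using D(n) = (n-1)[D(n-1) + D(n-2)]:
D(9) = (9-1) × [D(8) + D(7)]
      = 8 × [14833 + 1854]
      = 8 × 16687
      = 133,496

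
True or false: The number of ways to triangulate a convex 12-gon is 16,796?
True

Solution: Triangulations of a convex 12-gon are counted by the Catalan number C_10: C_10 = C(20,10)/(10+1) = 184,756/11 = 16,796.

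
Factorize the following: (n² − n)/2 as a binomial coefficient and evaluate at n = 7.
C(n,2); C(7,2) = 21
(n² − n)/2 = n(n−1)/2 = C(n,2). At n = 7: C(7,2) = 21.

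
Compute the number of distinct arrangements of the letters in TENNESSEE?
3,780

Solution: Word has 9 letters (T=1, E=4, N=2, S=2). Arrangements: 9!/Π(k!) = 3,780.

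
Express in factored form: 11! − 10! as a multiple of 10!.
10 × 10! = 36,288,000

Explanation: 11! − 10! = 11·10! − 10! = (11 − 1)·10! = 10 × 10! = 36,288,000.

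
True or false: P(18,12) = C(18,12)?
P(18,12) = 8,892,185,702,400 and C(18,12) = 18,564; P(n,r) = r! × C(n,r) so P > C whenever r ≥ 2.

Answer: False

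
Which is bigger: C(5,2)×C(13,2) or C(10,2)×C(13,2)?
C(10,2)×C(13,2)

Solution: C(5,2)×C(13,2)=780, C(10,2)×C(13,2)=3,510.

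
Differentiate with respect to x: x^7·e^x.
Product rule: d/dx[x^7]·e^x + x^7·d/dx[e^x] = 7x^{6}e^x + x^7e^x.

Answer: (7x^6 + x^7)e^x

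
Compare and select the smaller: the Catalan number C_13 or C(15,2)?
C_13 = C(26,13)/(13+1) = 10,400,600/14 = 742,900; C(15,2) = 105.
Final answer: C(15,2)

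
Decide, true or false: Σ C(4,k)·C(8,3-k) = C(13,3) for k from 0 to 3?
False

Reasoning: Vandermonde's identity gives C(12,3) = 220; RHS C(13,3) = 286.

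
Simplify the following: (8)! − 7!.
35,280

Explanation: (8)! − 7! = (8)·7! − 7! = (8−1)·7! = 7·7! = 35,280.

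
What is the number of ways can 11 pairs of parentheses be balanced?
Using the Catalan number formula: C_n = C(2n, n) / (n+1)
C_11 = C(22, 11) / (11+1)
     = 705432 / 12
     = 58,786

Answer: 58,786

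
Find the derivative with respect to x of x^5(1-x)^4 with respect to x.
5x^4(1-x)^4 - 4x^5(1-x)^3

Reasoning: Product rule: 5x^{4}(1-x)^{4} + x^5·(-4)(1-x)^{3}.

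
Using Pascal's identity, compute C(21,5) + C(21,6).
74,613

Solution: C(21,5) + C(21,6) = C(22,6) = 74,613.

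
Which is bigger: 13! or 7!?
13!

Explanation: 13!=6,227,020,800, 7!=5,040. 13! > 7!.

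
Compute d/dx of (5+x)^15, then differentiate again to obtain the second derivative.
First derivative: 15(5+x)^{14}. Second derivative: 15·14·(5+x)^{13} = 210(5+x)^{13}.

Answer: 210(5+x)^13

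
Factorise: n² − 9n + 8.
(n − 1)(n − 8)

Reasoning: Seek roots whose sum is 9 and product is 8: (1, 8). So n² − 9n + 8 = (n − 1)(n − 8).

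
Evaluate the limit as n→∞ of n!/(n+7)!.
n!/(n+7)! = 1/[(n+1)(n+2)···(n+7)] → 0 as n → ∞.

Answer: 0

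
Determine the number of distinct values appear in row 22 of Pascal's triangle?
12

Working:
Row 22 has entries C(22,0)..C(22,22); by symmetry C(22,k)=C(22,22-k), giving 12 distinct values.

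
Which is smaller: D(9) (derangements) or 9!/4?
D(9) = (9-1)·[D(8) + D(7)] = 8·[14,833 + 1,854] = 133,496; 9!/4 = 362,880/4 = 90,720.

Answer: 9!/4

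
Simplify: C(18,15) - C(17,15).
680

C(18,15) - C(17,15) = C(17,14) = 680.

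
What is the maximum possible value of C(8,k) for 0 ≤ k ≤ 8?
70
Maximum at k = 4: C(8,4) = 70.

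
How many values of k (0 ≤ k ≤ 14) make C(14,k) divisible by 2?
Checking C(14,k) mod 2 for k = 0..14: divisible at k = 1, 3, 5, 7, 9, 11, 13. That's 7 values.

Answer: 7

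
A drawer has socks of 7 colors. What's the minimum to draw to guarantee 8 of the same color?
50

Explanation: Worst case: 7 of each = 49. One more: 50.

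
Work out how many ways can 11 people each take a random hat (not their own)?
Using D(n) = (n-1)[D(n-1) + D(n-2)]:
D(11) = (11-1) × [D(10) + D(9)]
      = 10 × [1334961 + 133496]
      = 10 × 1468457
      = 14,684,570
Final answer: 14,684,570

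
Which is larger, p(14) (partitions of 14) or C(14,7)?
Pentagonal recurrence p(n) = p(n−1) + p(n−2) − p(n−5) − p(n−7) + …: p(14) = p(13) + p(12) − p(9) − p(7) + p(2) = 101 + 77 − 30 − 15 + 2 = 135; C(14,7) = 3,432.
Final answer: C(14,7)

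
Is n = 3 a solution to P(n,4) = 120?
No

P(3,4) = 0 since 4 > 3, which does not equal 120.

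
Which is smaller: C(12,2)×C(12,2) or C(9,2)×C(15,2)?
C(9,2)×C(15,2)

C(12,2)×C(12,2)=4,356, C(9,2)×C(15,2)=3,780.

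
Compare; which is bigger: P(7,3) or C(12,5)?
P(7,3)=210, C(12,5)=792.
Final answer: C(12,5)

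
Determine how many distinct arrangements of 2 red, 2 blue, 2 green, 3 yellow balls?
7,560

Multinomial: 9!/(2! × 2! × 2! × 3!) = 7,560.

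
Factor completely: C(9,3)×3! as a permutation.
P(9,3)

Reasoning: C(9,3)×3! = [9!/(3!(6)!)]×3! = 9!/(6)! = P(9,3) = 504.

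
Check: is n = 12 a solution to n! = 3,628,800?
12! = 12·11! = 12·39,916,800 = 479,001,600, which does not equal 3,628,800.

Answer: No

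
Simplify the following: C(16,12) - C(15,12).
C(16,12) - C(15,12) = C(15,11) = 1,365.
Final answer: 1,365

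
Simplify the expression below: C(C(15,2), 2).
5,460

Solution: C(15,2) = 105, then C(105, 2) = 5,460.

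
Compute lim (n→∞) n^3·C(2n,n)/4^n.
C(2n,n) ~ 4^n/√(πn), so n^3·C(2n,n)/4^n ~ n^(3 − 1/2)/√π → ∞.
Final answer: ∞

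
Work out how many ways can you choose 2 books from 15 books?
105

Solution: C(15,2) = 15! / (2! × (15-2)!)
         = 15! / (2! × 13!)
         = 105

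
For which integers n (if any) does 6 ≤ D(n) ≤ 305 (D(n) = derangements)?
4, 5, 6
Using D(n) = (n−1)[D(n−1) + D(n−2)] with D(1)=0, D(2)=1: D(3)=2; D(4)=9; D(5)=44; D(6)=265; D(7)=1,854. So valid n = 4, 5, 6.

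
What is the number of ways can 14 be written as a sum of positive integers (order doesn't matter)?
135

Pentagonal recurrence p(n) = p(n−1) + p(n−2) − p(n−5) − p(n−7) + …: p(14) = p(13) + p(12) − p(9) − p(7) + p(2) = 101 + 77 − 30 − 15 + 2 = 135.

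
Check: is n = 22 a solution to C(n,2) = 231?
Yes

Working:
C(22,2) = 22·21/2! = 462/2 = 231, which equals 231.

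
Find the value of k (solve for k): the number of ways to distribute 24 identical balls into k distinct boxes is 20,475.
5

Stars and bars: the count is C(24+k−1, k−1), increasing in k. k=3: C(26,2) = 325, k=4: C(27,3) = 2,925, k=5: C(28,4) = 20,475 ✓. So k = 5.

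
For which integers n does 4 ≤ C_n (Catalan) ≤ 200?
C_2=2; C_3=5; C_4=14; C_5=42; C_6=132; C_7=429. So valid n = 3, 4, 5, 6.

Answer: 3, 4, 5, 6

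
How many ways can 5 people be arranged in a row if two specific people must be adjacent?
48

Reasoning: Treat pair as unit: (5-1)! arrangements × 2 internal orders = 48.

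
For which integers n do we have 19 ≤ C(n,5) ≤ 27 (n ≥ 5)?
7

Working:
C(6,5)=6; C(7,5)=21; C(8,5)=56. So valid n = 7.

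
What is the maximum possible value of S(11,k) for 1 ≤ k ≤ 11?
Row S(11,k) for k = 1..11 (via S(n,k) = k·S(n−1,k) + S(n−1,k−1)): 1, 1,023, 28,501, 145,750, 246,730, 179,487, 63,987, 11,880, 1,155, 55, 1. The row is unimodal; maximum at k = 5: 246,730.
Final answer: 246,730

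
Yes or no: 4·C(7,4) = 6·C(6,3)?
No

Solution: Absorption identity k·C(n,k) = n·C(n-1,k-1). LHS = 4·35 = 140; RHS = 6·20 = 120.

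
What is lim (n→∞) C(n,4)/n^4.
C(n,4) ≈ n^4/4! for large n. Limit = 1/4! = 1/24.

Answer: 1/24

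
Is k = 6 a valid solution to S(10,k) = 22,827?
Yes

Explanation: S(10,6) = 6·S(9,6) + S(9,5) = 6·2,646 + 6,951 = 22,827, which equals 22,827.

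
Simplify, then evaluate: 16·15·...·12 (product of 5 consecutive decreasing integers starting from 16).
524,160

Solution: This is P(16,5) = 16!/(11)! = 524,160.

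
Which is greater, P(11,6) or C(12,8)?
P(11,6)
P(11,6)=332,640, C(12,8)=495.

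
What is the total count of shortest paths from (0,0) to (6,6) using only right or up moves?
924

Choose 6 rights from 12 moves: C(12,6) = 924.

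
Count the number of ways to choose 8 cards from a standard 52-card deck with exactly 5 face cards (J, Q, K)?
12 face cards and 40 non-face cards: C(12,5) × C(40,3) = 792 × 9,880 = 7,824,960.
Final answer: 7,824,960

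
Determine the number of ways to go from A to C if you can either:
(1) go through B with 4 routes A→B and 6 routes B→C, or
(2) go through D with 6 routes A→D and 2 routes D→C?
36

Route via B: 4×6=24. Route via D: 6×2=12. Total: 36.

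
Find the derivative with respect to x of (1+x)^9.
Using the power rule: d/dx (1+x)^9 = 9(1+x)^{8}.
Final answer: 9(1+x)^8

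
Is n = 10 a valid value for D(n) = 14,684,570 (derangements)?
No

Solution: D(10) = (10-1)·[D(9) + D(8)] = 9·[133,496 + 14,833] = 1,334,961, which does not equal 14,684,570.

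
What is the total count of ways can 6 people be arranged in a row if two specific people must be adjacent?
240

Treat pair as unit: (6-1)! arrangements × 2 internal orders = 240.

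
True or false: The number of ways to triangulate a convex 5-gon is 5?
Triangulations of a convex 5-gon are counted by the Catalan number C_3: C_3 = C(6,3)/(3+1) = 20/4 = 5.
Final answer: True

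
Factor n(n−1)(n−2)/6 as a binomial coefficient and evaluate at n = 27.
C(n,3); C(27,3) = 2,925

Working:
n(n−1)(n−2)/6 = n!/(3!(n−3)!) = C(n,3). At n = 27: C(27,3) = 2,925.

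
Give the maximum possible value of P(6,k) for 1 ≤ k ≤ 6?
720

Working:
P(6,k) increases in k, so maximum at k = 6: 6! = 720.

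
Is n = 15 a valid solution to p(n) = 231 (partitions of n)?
No
Pentagonal recurrence p(n) = p(n−1) + p(n−2) − p(n−5) − p(n−7) + …: p(15) = p(14) + p(13) − p(10) − p(8) + p(3) + p(0) = 135 + 101 − 42 − 22 + 3 + 1 = 176, which does not equal 231.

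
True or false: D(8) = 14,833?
True

Working:
Derangements of 8 elements: D(8) = (8-1)·[D(7) + D(6)] = 7·[1,854 + 265] = 14,833.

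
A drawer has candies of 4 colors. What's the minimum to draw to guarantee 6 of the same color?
21
Worst case: 5 of each = 20. One more: 21.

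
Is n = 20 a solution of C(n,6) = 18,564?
C(20,6) = 20·19·18·17·16·15/6! = 27,907,200/720 = 38,760, which does not equal 18,564.
Final answer: No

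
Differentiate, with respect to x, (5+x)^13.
Using the power rule: d/dx (5+x)^13 = 13(5+x)^{12}.

Answer: 13(5+x)^12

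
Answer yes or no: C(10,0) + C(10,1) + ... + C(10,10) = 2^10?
Yes
Binomial theorem with x = y = 1: Σ C(10,i) = (1+1)^10 = 2^10 = 1,024. The statement holds.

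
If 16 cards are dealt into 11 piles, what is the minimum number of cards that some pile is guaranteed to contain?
Pigeonhole: ⌈16/11⌉ = 2.

Answer: 2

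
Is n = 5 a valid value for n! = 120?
5! = 5·4! = 5·24 = 120, which equals 120.

Answer: Yes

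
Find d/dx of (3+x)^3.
3(3+x)^2

Reasoning: Using the power rule: d/dx (3+x)^3 = 3(3+x)^{2}.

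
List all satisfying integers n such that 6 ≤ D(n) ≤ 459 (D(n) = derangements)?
4, 5, 6

Solution: Using D(n) = (n−1)[D(n−1) + D(n−2)] with D(1)=0, D(2)=1: D(3)=2; D(4)=9; D(5)=44; D(6)=265; D(7)=1,854. So valid n = 4, 5, 6.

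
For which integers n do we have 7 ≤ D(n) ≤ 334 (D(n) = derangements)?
4, 5, 6

Working:
Using D(n) = (n−1)[D(n−1) + D(n−2)] with D(1)=0, D(2)=1: D(3)=2; D(4)=9; D(5)=44; D(6)=265; D(7)=1,854. So valid n = 4, 5, 6.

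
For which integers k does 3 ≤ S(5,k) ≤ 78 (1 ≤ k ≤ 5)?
2, 3, 4

Reasoning: S(5,1)=1; S(5,2)=15; S(5,3)=25; S(5,4)=10; S(5,5)=1. So valid k = 2, 3, 4.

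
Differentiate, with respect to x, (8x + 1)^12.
96(8x + 1)^11

Solution: Chain rule: 12(8x+1)^{11} × 8 = 96(8x+1)^{11}.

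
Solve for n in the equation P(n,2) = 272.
17

Reasoning: P(n,2) = n(n−1) is increasing in n; n(n−1) ≈ (n−0.5)^2 = 272 gives n ≈ 17.0. Check: P(15,2) = 210, P(16,2) = 240, P(17,2) = 272 ✓. So n = 17.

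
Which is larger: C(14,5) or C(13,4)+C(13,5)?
Equal

By Pascal's identity: C(14,5) = C(13,4)+C(13,5) = 2,002. Equal.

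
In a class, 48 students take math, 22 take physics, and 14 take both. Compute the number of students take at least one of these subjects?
|A∪B| = |A|+|B|-|A∩B| = 48+22-14 = 56.
Final answer: 56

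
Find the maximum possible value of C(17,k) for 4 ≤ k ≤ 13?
24,310
C(17,k) is maximised at the centre of the row: C(17,8) = 24,310.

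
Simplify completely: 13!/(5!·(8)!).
This is C(13,5) = 1,287.
Final answer: 1,287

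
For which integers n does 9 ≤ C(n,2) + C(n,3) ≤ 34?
C(3,2)+C(3,3)=4; C(4,2)+C(4,3)=10; C(5,2)+C(5,3)=20; C(6,2)+C(6,3)=35. So valid n = 4, 5.
Final answer: 4, 5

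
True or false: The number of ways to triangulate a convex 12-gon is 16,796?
Triangulations of a convex 12-gon are counted by the Catalan number C_10: C_10 = C(20,10)/(10+1) = 184,756/11 = 16,796.
Final answer: True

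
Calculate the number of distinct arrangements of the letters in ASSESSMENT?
75,600
Word has 10 letters (A=1, S=4, E=2, M=1, N=1, T=1). Arrangements: 10!/Π(k!) = 75,600.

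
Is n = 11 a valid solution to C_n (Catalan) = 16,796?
No
C_11 = C(22,11)/(11+1) = 705,432/12 = 58,786, which does not equal 16,796.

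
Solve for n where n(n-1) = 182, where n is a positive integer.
n² − n − 182 = 0, so n = (1 ± √(1 + 4·182))/2 = (1 ± √729)/2 = (1 ± 27)/2, i.e. n = 14 or n = -13. Taking the positive root, n = 14 (check: 14×13 = 182).

Answer: 14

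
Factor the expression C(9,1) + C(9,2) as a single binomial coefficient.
C(10,2)

Reasoning: By Pascal's identity: C(9,1) + C(9,2) = C(10,2) = 45.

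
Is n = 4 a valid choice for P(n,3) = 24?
Yes

Explanation: P(4,3) = 4·3·2 = 24, which equals 24.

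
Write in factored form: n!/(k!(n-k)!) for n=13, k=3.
C(13,3) = 286
This is the binomial coefficient C(13,3) = 286.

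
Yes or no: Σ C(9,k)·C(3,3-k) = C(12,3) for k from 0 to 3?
Vandermonde's identity gives C(12,3) = 220; RHS C(12,3) = 220.

Answer: Yes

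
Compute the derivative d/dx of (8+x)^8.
Using the power rule: d/dx (8+x)^8 = 8(8+x)^{7}.
Final answer: 8(8+x)^7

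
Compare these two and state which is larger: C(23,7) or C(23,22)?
C(23,7)

Explanation: C(23,7)=245,157, C(23,22)=23.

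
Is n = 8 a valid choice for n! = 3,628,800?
No
8! = 8·7! = 8·5,040 = 40,320, which does not equal 3,628,800.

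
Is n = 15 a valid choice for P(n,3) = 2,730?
Yes
P(15,3) = 15·14·13 = 2,730, which equals 2,730.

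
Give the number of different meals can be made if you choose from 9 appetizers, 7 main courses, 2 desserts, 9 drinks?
By the multiplication principle: 9 × 7 × 2 × 9 = 1,134.
Final answer: 1,134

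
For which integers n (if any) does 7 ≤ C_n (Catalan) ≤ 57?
4, 5

Reasoning: C_3=5; C_4=14; C_5=42; C_6=132. So valid n = 4, 5.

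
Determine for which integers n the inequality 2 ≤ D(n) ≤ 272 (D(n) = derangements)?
3, 4, 5, 6

Solution: Using D(n) = (n−1)[D(n−1) + D(n−2)] with D(1)=0, D(2)=1: D(2)=1; D(3)=2; D(4)=9; D(5)=44; D(6)=265; D(7)=1,854. So valid n = 3, 4, 5, 6.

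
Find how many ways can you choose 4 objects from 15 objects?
1,365

Solution: C(15,4) = 15! / (4! × (15-4)!)
         = 15! / (4! × 11!)
         = 1,365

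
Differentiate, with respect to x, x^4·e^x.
(4x^3 + x^4)e^x

Product rule: d/dx[x^4]·e^x + x^4·d/dx[e^x] = 4x^{3}e^x + x^4e^x.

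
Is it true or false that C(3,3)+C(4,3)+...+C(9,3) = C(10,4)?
Hockey stick identity gives Σ = C(10,4) = 210; RHS C(10,4) = 210.

Answer: True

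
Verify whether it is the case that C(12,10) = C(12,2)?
Symmetry C(n,k) = C(n,n-k): C(12,10) = 66 and C(12,2) = 66. Both sides agree, so the statement holds.
Final answer: True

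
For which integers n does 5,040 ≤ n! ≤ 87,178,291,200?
7, 8, 9, 10, 11, 12, 13, 14
n! is strictly increasing; 7! = 5,040 and 14! = 87,178,291,200, so valid n = 7, 8, 9, 10, 11, 12, 13, 14.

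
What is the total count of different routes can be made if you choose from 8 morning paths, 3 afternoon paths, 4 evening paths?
96

Solution: By the multiplication principle: 8 × 3 × 4 = 96.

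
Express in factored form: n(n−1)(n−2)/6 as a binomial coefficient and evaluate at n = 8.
C(n,3); C(8,3) = 56

Explanation: n(n−1)(n−2)/6 = n!/(3!(n−3)!) = C(n,3). At n = 8: C(8,3) = 56.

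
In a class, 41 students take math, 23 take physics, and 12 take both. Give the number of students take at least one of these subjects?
|A∪B| = |A|+|B|-|A∩B| = 41+23-12 = 52.

Answer: 52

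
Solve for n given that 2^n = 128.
7

Reasoning: 2^7 = 128, so n = 7.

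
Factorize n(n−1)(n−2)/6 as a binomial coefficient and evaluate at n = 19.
n(n−1)(n−2)/6 = n!/(3!(n−3)!) = C(n,3). At n = 19: C(19,3) = 969.
Final answer: C(n,3); C(19,3) = 969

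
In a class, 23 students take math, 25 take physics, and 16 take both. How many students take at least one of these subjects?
32
|A∪B| = |A|+|B|-|A∩B| = 23+25-16 = 32.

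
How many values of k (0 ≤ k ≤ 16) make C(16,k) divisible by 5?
9

Working:
Checking C(16,k) mod 5 for k = 0..16: divisible at k = 2, 3, 4, 7, 8, 9, 12, 13, 14. That's 9 values.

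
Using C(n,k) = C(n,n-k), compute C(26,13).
C(26,13) = C(26,13) = 10,400,600.

Answer: 10,400,600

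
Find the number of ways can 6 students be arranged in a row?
720

Explanation: Arrangements of 6 distinct objects: 6! = 720.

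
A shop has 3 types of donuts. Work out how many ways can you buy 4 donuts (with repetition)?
15

Working:
Stars and bars: C(4+3-1, 4) = C(6, 4) = 15.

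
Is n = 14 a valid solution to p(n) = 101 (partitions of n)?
Pentagonal recurrence p(n) = p(n−1) + p(n−2) − p(n−5) − p(n−7) + …: p(14) = p(13) + p(12) − p(9) − p(7) + p(2) = 101 + 77 − 30 − 15 + 2 = 135, which does not equal 101.
Final answer: No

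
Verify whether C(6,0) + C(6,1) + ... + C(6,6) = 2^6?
True

Explanation: Binomial theorem with x = y = 1: Σ C(6,i) = (1+1)^6 = 2^6 = 64. The statement holds.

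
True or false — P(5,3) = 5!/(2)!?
True

Permutation formula P(n,k) = n!/(n-k)!: 5!/2! = 120/2 = 60 = P(5,3). The statement holds.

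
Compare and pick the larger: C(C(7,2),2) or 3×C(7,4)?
C(C(7,2),2)
C(C(7,2),2)=210, 3×C(7,4)=105.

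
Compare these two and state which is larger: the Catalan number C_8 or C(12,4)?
C_8
C_8 = C(16,8)/(8+1) = 12,870/9 = 1,430; C(12,4) = 495.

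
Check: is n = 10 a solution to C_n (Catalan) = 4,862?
No

Explanation: C_10 = C(20,10)/(10+1) = 184,756/11 = 16,796, which does not equal 4,862.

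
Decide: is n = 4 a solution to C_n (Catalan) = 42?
No

Explanation: C_4 = C(8,4)/(4+1) = 70/5 = 14, which does not equal 42.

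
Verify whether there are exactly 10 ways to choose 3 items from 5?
True

Solution: C(5,3) = 10.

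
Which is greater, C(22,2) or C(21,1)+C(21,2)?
Equal

Working:
By Pascal's identity: C(22,2) = C(21,1)+C(21,2) = 231. Equal.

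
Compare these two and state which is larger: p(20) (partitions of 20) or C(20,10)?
Pentagonal recurrence p(n) = p(n−1) + p(n−2) − p(n−5) − p(n−7) + …: p(20) = p(19) + p(18) − p(15) − p(13) + p(8) + p(5) = 490 + 385 − 176 − 101 + 22 + 7 = 627; C(20,10) = 184,756.

Answer: C(20,10)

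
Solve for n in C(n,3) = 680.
17

Reasoning: C(n,3) = n(n−1)(n−2)/3! is increasing in n, and n(n−1)(n−2) = 3!·680 = 4,080 ≈ (n−1)^3 gives n ≈ 17.0. Check: C(15,3) = 455, C(16,3) = 560, C(17,3) = 680 ✓. So n = 17.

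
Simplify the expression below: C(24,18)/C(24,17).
C(n,k+1)/C(n,k) = (n−k)/(k+1). Here (24−17)/(17+1) = 7/18 = 7/18.
Final answer: 7/18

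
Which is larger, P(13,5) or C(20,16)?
P(13,5)
P(13,5)=154,440, C(20,16)=4,845.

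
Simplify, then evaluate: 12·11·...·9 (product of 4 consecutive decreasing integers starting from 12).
11,880

Reasoning: This is P(12,4) = 12!/(8)! = 11,880.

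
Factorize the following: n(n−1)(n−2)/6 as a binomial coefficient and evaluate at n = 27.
n(n−1)(n−2)/6 = n!/(3!(n−3)!) = C(n,3). At n = 27: C(27,3) = 2,925.

Answer: C(n,3); C(27,3) = 2,925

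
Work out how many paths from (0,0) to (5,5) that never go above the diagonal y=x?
42

Counted by the Catalan number C_5: C_5 = C(10,5)/(5+1) = 252/6 = 42.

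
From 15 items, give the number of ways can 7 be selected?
6,435
C(15,7) = 15! / (7! × (15-7)!)
         = 15! / (7! × 8!)
         = 6,435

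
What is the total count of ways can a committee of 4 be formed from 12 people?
495

C(12,4) = 12! / (4! × (12-4)!)
         = 12! / (4! × 8!)
         = 495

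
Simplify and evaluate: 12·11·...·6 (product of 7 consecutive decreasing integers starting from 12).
3,991,680

This is P(12,7) = 12!/(5)! = 3,991,680.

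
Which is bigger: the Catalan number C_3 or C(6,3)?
C(6,3)

C_3 = C(6,3)/(3+1) = 20/4 = 5; C(6,3) = 20.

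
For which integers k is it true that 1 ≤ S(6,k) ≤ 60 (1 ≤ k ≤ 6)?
1, 2, 5, 6

Working:
S(6,1)=1; S(6,2)=31; S(6,3)=90; S(6,4)=65; S(6,5)=15; S(6,6)=1. So valid k = 1, 2, 5, 6.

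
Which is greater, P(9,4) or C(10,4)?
P(9,4)

P(9,4)=3,024, C(10,4)=210.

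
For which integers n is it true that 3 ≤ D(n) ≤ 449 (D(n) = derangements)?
4, 5, 6

Reasoning: Using D(n) = (n−1)[D(n−1) + D(n−2)] with D(1)=0, D(2)=1: D(3)=2; D(4)=9; D(5)=44; D(6)=265; D(7)=1,854. So valid n = 4, 5, 6.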